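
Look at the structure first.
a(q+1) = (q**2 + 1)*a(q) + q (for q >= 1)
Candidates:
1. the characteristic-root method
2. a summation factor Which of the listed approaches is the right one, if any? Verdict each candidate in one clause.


Verdict: a summation factor — one-term recursion with variable weight q**2 + 1 is solved by product normalization, not by root-finding.
- the characteristic-root method: the coefficients change with the index, which the root method cannot absorb.
- a summation factor: applies; the problem has the shape this method handles.


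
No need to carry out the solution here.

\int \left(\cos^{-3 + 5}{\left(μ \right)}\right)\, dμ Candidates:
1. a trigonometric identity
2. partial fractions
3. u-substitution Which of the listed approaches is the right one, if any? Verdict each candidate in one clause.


Diagnosis: a trigonometric identity — \cos^{-3 + 5}{\left(μ \right)} is an even power — the power-reduction identity rewrites it into first-degree cosines.
- a trigonometric identity: applies; the problem has the shape this method handles.
- partial fractions — there is no rational-function structure to decompose.
- u-substitution: no subexpression of the integrand pairs with its own derivative as a factor — individual terms may offer their own substitutions, but any change of variable covering the whole integral would have to be constructed from outside the expression.


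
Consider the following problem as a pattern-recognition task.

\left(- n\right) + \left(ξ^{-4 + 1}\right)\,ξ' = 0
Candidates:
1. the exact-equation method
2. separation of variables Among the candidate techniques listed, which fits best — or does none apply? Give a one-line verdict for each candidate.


Diagnosis: separation of variables — one side of the product carries the independent variable, the other the unknown — the textbook separation shape.
- the exact-equation method: the cross-partial test holds only vacuously — each coefficient lives in its own variable, so the exactness machinery reads no structure the split form does not already show.
- separation of variables — yes — fits the structure here.


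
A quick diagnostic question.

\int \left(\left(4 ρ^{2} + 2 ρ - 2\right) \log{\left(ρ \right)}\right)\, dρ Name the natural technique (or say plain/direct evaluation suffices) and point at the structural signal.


Diagnosis: integration by parts — take \log{\left(ρ \right)} as the piece to differentiate: what remains is a power-rule integral in disguise.


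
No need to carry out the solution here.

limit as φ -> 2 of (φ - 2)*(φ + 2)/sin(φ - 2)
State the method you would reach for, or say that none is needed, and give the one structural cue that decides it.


Diagnosis: l'Hôpital's rule (0/0) — plug in 2: top and bottom both hit zero, so differentiate each and retry. A first-order expansion at the point is an equally standard path; the rule packages it.


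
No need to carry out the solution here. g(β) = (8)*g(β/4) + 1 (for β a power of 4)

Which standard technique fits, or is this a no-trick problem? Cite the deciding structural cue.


Diagnosis: the master substitution — the recursive call is at index β/4 rather than a shift, a divide-and-conquer shape — substituting β = 4^m linearizes it.


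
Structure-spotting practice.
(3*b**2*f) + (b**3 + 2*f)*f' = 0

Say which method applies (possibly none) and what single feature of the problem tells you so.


Verdict: the exact-equation method — the cross partial derivatives of 3*b**2*f and b**3 + 2*f agree, so the left side is the total differential of one potential in b and f.


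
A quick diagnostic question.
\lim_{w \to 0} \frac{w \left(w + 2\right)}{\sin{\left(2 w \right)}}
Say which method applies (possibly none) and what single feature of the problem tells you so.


Technique: l'Hôpital's rule (0/0) — numerator and denominator both vanish at 0 — a genuine 0/0 form, which is exactly when l'Hôpital applies. A local series expansion at the point resolves it as well; the rule is the packaged version of that step.


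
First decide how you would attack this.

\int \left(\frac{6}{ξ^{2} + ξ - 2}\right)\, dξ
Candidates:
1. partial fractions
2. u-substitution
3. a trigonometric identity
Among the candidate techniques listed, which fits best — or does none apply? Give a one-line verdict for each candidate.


Method: partial fractions — the denominator ξ^{2} + ξ - 2 factors, so the quotient decomposes into elementary partial fractions term by term.
- partial fractions — yes — fits the structure here.
- u-substitution: no subexpression of the integrand serves as a whole-integral substitution inner — individual terms may offer their own, but none carries its derivative as a factor of the full integrand; a working change of variable would have to be constructed from outside the expression.
- a trigonometric identity — there is no trigonometric structure at all — the integrand carries no sine or cosine to rewrite.


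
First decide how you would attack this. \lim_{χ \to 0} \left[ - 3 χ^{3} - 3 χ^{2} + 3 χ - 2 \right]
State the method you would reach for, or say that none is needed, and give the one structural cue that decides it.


Technique: no special technique — the expression is continuous at 0 — substitute and evaluate; no indeterminate form appears.


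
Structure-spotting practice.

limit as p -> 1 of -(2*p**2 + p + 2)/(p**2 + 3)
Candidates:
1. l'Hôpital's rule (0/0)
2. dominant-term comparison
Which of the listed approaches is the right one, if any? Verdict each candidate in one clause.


Technique: no special technique — nothing blocks direct substitution at 1: plug in and finish.
- l'Hôpital's rule (0/0): substituting the point produces a determinate value, not a 0 over 0 clash.
- dominant-term comparison — no ranking of term growth rates resolves the limit here.


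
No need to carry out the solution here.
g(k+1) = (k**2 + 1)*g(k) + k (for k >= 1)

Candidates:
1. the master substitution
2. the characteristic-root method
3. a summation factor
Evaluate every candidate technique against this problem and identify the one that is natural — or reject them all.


Verdict: a summation factor — rescale the sequence by the product of the weights k**2 + 1 so far — the recurrence collapses to a plain running sum.
- the master substitution: with no divided-index recursive call, reindexing by powers of a base buys nothing.
- the characteristic-root method: the coefficients change with the index, which the root method cannot absorb.
- a summation factor — yes — fits the structure here.


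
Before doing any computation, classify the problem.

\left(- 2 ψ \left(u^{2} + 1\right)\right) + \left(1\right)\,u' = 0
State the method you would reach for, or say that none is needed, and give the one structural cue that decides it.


Verdict: separation of variables — one side of the product carries the independent variable, the other the unknown — the textbook separation shape.


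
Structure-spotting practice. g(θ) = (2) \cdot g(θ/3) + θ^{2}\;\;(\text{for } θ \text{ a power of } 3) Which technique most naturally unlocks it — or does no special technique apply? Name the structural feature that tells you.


Technique: the master substitution — the argument contracts 3-fold per step: reindex θ exponentially and solve the linear recurrence in the new index.


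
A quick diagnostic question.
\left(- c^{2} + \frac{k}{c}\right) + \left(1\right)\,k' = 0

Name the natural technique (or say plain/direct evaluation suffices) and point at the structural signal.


Verdict: a linear integrating factor — linear in the unknown with genuine forcing: multiply through by the exponential of the integrated coefficient and the left side closes into one derivative.


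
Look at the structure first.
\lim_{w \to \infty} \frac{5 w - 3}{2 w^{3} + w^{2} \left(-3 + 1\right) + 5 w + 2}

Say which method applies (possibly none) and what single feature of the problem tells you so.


Method: dominant-term comparison — growth-rate triage: the leading powers of w decide the limit, everything else is noise. Differentiating the expression as a single quotient would eventually settle it as well; matching dominant growth settles it immediately.


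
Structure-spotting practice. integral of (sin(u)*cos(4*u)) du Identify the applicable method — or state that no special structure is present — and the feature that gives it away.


Method: a trigonometric identity — two different frequencies multiply in sin(u)*cos(4*u); the product-to-sum formula separates them.


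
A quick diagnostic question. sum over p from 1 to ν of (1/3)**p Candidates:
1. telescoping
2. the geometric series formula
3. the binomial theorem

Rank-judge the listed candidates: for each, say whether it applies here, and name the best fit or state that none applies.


Technique: the geometric series formula — each summand is the previous one scaled by 1/3; that constant multiplier is itself the geometric structure.
- telescoping — in the displayed form, no term reappears at a neighboring index to cancel against.
- the geometric series formula — applies; the problem has the shape this method handles.
- the binomial theorem: no binomial coefficients pair up with complementary powers here.


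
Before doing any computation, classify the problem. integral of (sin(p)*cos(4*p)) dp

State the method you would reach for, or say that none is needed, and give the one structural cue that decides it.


Diagnosis: a trigonometric identity — sin(p)*cos(4*p) is a beat pattern — rewrite the product as a sum of single-frequency waves before integrating.


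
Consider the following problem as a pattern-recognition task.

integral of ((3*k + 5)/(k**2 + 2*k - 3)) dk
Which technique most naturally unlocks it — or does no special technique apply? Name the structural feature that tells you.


Verdict: partial fractions — the factorization of k**2 + 2*k - 3 is the whole battle; after it, each term is a table integral.


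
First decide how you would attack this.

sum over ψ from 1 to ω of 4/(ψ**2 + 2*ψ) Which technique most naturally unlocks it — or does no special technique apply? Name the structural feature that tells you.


Technique: telescoping — 4/(ψ**2 + 2*ψ) hides a difference of shifted reciprocals — decompose it and the middle of the sum vanishes.


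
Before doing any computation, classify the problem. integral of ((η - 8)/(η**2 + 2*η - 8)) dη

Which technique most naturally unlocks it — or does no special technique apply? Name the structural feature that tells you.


Verdict: partial fractions — rational integrand, reducible denominator η**2 + 2*η - 8: decompose first, integrate second.


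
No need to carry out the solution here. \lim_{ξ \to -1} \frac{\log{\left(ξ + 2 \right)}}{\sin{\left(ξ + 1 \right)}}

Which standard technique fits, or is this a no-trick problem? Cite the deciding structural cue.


Verdict: l'Hôpital's rule (0/0) — the 0/0 form at -1 is the signature situation for l'Hôpital's rule. The standard small-argument limits would also carry it; the rule is the systematic route.


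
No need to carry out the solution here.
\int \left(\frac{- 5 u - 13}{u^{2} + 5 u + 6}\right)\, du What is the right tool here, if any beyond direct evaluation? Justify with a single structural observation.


Best approach: partial fractions — a proper rational integrand over the factorable u^{2} + 5 u + 6: partial fractions reduce it to elementary pieces.


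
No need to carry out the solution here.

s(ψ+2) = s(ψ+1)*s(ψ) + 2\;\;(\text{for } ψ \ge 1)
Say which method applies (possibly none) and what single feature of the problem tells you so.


Verdict: no special technique — the update rule curves (it is not linear in the unknown sequence), so no superposition-based closed form attaches — iterate or study it directly.


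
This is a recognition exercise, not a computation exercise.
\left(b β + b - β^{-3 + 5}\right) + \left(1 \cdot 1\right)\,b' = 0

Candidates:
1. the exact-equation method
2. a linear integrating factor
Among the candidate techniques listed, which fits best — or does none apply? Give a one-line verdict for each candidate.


Verdict: a linear integrating factor — the unknown enters only to the first power against a nonzero forcing term — the integrating-factor template applies directly.
- the exact-equation method — no potential function has this form as its differential, as written.
- a linear integrating factor — a fit — the right tool for this form.


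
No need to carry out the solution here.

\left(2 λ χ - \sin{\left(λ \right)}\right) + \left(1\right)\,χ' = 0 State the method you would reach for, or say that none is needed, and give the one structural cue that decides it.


Verdict: a linear integrating factor — χ enters only linearly with coefficient 2 λ; multiply by exp of the integral of 2 λ and the left side becomes one derivative.


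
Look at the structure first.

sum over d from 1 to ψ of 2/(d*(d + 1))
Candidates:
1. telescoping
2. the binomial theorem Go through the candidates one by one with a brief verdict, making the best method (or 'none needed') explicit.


Method: telescoping — poles of 2/(d*(d + 1)) differ by an integer, the telltale of a telescoping partial-fraction sum.
- telescoping — a fit — the right tool for this form.
- the binomial theorem — there is no pair of bases whose matched powers would reassemble into a single binomial power.


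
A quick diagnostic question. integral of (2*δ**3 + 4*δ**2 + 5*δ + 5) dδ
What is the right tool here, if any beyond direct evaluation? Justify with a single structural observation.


Verdict: no special technique — nothing composite, nothing rational, nothing trigonometric — each constant-multiple power of δ integrates by the power rule alone.


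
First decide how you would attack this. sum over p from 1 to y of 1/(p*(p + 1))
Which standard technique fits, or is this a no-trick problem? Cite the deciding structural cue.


Diagnosis: telescoping — integer-spaced poles in 1/(p*(p + 1)) are the telescoping signature in disguise.


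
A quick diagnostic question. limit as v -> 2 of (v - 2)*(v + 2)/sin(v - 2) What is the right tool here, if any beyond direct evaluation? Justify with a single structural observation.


Best approach: l'Hôpital's rule (0/0) — the 0/0 form at 2 is the signature situation for l'Hôpital's rule. Expanding numerator and denominator to first order gives the same value — the rule automates exactly that.


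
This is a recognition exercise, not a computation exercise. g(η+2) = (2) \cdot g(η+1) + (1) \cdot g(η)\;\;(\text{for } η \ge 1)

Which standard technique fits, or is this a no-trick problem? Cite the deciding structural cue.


Verdict: the characteristic-root method — no index-dependence in the weights and nothing inhomogeneous: classic characteristic-equation setup.


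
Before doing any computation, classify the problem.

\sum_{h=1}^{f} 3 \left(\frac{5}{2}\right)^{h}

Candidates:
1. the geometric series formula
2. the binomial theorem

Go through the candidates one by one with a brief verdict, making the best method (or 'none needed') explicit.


Verdict: the geometric series formula — term-over-term division gives \frac{5}{2} every time — index-free ratio, geometric sum formula applies.
- the geometric series formula: a fit — the right tool for this form.
- the binomial theorem — there is no pair of bases whose matched powers would reassemble into a single binomial power.


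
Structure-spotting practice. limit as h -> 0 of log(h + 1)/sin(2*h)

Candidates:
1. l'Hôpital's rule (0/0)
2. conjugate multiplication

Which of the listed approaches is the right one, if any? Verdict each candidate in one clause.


Diagnosis: l'Hôpital's rule (0/0) — both numerator and denominator vanish at 0: the genuine 0/0 indeterminate that l'Hôpital exists for. A first-order expansion at the point is an equally standard path; the rule packages it.
- l'Hôpital's rule (0/0) — yes, a natural case for it.
- conjugate multiplication — no divergent radical difference is present for a conjugate pair to cancel.


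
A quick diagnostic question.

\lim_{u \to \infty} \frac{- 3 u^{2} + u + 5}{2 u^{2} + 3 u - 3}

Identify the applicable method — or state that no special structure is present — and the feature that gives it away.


Diagnosis: dominant-term comparison — divide through by the highest power of u; every lower-order term dies and the dominant terms decide the limit. Differentiating the expression as a single quotient would eventually settle it as well; matching dominant growth settles it immediately.


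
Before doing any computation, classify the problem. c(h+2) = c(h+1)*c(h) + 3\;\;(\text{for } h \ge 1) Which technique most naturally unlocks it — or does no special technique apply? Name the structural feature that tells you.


Diagnosis: no special technique — each new value is a nonlinear function of earlier ones — scaling arguments and superposition both fail.


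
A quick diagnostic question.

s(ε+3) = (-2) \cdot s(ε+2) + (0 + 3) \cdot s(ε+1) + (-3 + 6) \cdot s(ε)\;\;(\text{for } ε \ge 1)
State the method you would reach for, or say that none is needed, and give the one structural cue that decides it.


Best approach: the characteristic-root method — the recurrence treats every index alike (constant coefficients, no forcing) — precisely the regime where r^ε trials close it.


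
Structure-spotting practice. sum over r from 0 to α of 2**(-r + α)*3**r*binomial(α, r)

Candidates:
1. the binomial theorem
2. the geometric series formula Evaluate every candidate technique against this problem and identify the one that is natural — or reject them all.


Verdict: the binomial theorem — binomial(α, r) weighting matched powers of 3 and 2 is the expanded form of (3 + 2)^α — fold it back up.
- the binomial theorem: applies; the problem has the shape this method handles.
- the geometric series formula — no single multiplier carries one term to the next throughout the sum.


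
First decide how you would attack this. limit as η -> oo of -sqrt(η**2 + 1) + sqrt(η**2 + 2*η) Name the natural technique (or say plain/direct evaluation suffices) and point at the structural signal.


Technique: conjugate multiplication — the ∞ − ∞ radical form is the exact trigger for the conjugate maneuver.


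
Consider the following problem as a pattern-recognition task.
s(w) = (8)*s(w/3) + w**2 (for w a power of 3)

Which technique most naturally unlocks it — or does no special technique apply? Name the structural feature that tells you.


Technique: the master substitution — the recursive call is at index w/3 rather than a shift, a divide-and-conquer shape — substituting w = 3^m linearizes it.


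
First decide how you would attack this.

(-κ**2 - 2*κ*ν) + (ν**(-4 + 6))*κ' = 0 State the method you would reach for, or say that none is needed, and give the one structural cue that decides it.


Diagnosis: the homogeneous substitution — solved for the derivative, the right side is unchanged under scaling ν and κ together — it depends only on the ratio κ/ν, so substitute a single ratio variable. Rearranged, this also fits the Bernoulli template directly; the homogeneous substitution reads the structure without the rearrangement.


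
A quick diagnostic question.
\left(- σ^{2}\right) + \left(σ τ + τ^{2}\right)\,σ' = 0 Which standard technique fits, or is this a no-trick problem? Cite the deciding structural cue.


Method: the homogeneous substitution — scaling τ and σ together leaves the slope fixed — it depends only on σ/τ, so substitute the ratio. This can also be massaged into Bernoulli form (the roles of the variables may need exchanging); the homogeneous substitution avoids that setup.


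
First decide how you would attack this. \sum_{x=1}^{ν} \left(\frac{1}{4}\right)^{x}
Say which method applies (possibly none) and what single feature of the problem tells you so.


Diagnosis: the geometric series formula — consecutive terms stand in a fixed index-free ratio — the geometric sum formula closes it.


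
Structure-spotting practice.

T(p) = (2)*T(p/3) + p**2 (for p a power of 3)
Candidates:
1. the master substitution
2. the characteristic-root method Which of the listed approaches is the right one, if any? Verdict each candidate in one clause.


Best approach: the master substitution — recursion at p/3 is multiplicative in the index; logarithmic reindexing via p = 3^m linearizes it.
- the master substitution: yes, a natural case for it.
- the characteristic-root method — the recursion divides its index rather than shifting it — outside the constant-shift family the root method covers.


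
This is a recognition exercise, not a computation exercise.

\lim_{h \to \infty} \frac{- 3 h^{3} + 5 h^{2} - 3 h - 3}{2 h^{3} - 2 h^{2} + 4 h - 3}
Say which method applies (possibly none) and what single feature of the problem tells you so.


Diagnosis: dominant-term comparison — divide by the highest power of h present: lower-order terms vanish and the dominant ratio remains. Differentiating the expression as a single quotient would eventually settle it as well; matching dominant growth settles it immediately.


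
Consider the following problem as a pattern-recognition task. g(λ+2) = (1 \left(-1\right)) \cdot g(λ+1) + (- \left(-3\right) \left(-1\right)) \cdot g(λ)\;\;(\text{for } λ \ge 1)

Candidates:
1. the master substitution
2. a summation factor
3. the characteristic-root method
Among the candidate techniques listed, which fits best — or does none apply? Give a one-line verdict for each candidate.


Method: the characteristic-root method — every coefficient is a fixed number and the forcing is zero — substitute r^λ and read off the root equation.
- the master substitution: the recursion steps by a constant offset, so exponential reindexing is pointless.
- a summation factor — the recurrence reaches back more than one step, outside the first-order family a summation factor normalizes.
- the characteristic-root method: yes — fits the structure here.


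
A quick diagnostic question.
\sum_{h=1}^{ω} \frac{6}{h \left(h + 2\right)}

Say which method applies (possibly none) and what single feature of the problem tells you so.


Diagnosis: telescoping — rewrite \frac{6}{h \left(h + 2\right)} as simple fractions and successive terms eat each other — only the edges survive.


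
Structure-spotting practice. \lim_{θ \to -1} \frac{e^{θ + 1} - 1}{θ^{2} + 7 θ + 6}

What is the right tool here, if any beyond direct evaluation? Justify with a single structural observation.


Technique: l'Hôpital's rule (0/0) — the 0/0 form at -1 is the signature situation for l'Hôpital's rule. Known elementary limits would finish this too — the rule just bypasses the case analysis.


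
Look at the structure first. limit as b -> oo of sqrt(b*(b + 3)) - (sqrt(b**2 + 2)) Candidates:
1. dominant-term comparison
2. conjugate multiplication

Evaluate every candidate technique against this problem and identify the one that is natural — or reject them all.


Best approach: conjugate multiplication — turning the difference into a conjugate-rationalized ratio makes the limit readable.
- dominant-term comparison — leading-power comparison does not apply to this form.
- conjugate multiplication: yes, a natural case for it.


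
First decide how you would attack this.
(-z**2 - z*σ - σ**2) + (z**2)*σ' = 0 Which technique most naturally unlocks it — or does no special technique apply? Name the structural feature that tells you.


Technique: the homogeneous substitution — the slope's numerator and denominator share total degree; set v = σ/z and the equation drops to separable form.


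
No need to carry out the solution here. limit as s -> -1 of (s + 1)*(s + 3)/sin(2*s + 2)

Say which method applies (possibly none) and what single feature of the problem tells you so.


Method: l'Hôpital's rule (0/0) — plug in -1: top and bottom both hit zero, so differentiate each and retry. A local series expansion at the point resolves it as well; the rule is the packaged version of that step.


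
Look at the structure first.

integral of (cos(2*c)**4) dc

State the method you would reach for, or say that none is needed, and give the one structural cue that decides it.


Diagnosis: a trigonometric identity — the even trigonometric power cos(2*c)**4 reduces by a double-angle identity before any integration is attempted.


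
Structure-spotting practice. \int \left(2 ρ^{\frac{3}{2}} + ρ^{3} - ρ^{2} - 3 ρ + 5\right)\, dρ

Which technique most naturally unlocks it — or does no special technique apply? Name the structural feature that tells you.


Verdict: no special technique — the integrand is a sum of constant multiples of powers of ρ — integrate term by term.


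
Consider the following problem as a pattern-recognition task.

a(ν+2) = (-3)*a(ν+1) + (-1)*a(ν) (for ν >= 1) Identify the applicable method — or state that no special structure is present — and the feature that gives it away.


Method: the characteristic-root method — fixed numeric weights on consecutive terms and no forcing term added: the root method in its home territory.


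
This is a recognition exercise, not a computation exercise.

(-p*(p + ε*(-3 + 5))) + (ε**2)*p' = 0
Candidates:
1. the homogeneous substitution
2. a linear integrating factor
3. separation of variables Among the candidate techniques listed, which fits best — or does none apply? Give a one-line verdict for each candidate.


Technique: the homogeneous substitution — the slope is degree-zero homogeneous: the ratio substitution v = p/ε collapses it. A Bernoulli rewrite works here as the equation stands — the homogeneous substitution is the more immediate reading.
- the homogeneous substitution — a fit — the right tool for this form.
- a linear integrating factor — a nonlinear term in the unknown puts this outside the integrating-factor template.
- separation of variables: no algebra isolates the independent variable on one side and the unknown on the other.


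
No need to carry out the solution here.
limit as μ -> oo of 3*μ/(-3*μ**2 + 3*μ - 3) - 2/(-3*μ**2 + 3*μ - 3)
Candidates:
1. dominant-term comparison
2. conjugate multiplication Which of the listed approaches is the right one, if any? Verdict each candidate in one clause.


Method: dominant-term comparison — as μ grows, only the highest-degree terms matter — compare leading terms and read the limit off.
- dominant-term comparison — yes — fits the structure here.
- conjugate multiplication — rationalization has no target — no divergent radical difference appears.


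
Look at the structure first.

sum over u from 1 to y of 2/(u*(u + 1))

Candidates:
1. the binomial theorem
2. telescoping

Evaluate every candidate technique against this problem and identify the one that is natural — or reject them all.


Method: telescoping — after splitting 2/(u*(u + 1)) into partial fractions, the pieces are shifted copies of one function and cancel telescopically.
- the binomial theorem: the terms lack the binomial-coefficient-weighted complementary-power pattern of an expansion.
- telescoping — yes — fits the structure here.


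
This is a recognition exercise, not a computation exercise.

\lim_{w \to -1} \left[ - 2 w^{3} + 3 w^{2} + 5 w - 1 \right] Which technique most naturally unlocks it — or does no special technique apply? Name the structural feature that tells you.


Method: no special technique — nothing blocks direct substitution at -1: plug in and finish.


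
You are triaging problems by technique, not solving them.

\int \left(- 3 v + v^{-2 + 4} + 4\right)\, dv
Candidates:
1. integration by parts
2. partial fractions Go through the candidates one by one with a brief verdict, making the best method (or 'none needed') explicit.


Verdict: no special technique — a term-by-term power-rule job in v; no substitution or rearrangement earns its keep here.
- integration by parts: splitting off a factor buys nothing — the integrand integrates directly without parts.
- partial fractions: there is no rational-function structure to decompose.


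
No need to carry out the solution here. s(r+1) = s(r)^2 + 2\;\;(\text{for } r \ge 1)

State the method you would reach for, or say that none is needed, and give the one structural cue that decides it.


Method: no special technique — the new term depends nonlinearly on the old ones, which disqualifies every superposition-based technique.


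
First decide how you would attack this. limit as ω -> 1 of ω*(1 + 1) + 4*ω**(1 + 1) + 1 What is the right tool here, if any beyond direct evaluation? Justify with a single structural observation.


Technique: no special technique — no vanishing denominator and no indeterminate clash at the point — evaluation is immediate.


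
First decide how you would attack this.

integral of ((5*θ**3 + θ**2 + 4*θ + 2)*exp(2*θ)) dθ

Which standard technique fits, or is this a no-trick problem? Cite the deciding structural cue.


Technique: integration by parts — the integrand splits as 5*θ**3 + θ**2 + 4*θ + 2 times exp(2*θ) — repeatedly differentiating the polynomial part kills it, which is the parts ladder.


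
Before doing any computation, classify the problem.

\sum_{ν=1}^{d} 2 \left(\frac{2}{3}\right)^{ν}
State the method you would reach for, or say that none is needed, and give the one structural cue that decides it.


Verdict: the geometric series formula — term-over-term division gives \frac{2}{3} every time — index-free ratio, geometric sum formula applies.


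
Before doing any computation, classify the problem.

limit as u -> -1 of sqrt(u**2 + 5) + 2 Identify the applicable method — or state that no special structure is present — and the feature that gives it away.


Best approach: no special technique — no zero denominators, no indeterminate clash at -1 — substitute and read off the value.


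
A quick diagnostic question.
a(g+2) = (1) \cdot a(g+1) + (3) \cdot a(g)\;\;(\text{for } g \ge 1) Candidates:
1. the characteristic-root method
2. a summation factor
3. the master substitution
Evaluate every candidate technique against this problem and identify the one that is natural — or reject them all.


Best approach: the characteristic-root method — every coefficient is a fixed number and the forcing is zero — substitute r^g and read off the root equation.
- the characteristic-root method: applies; the problem has the shape this method handles.
- a summation factor: the recurrence reaches back more than one step, outside the first-order family a summation factor normalizes.
- the master substitution: the recursion shifts the index rather than dividing it.


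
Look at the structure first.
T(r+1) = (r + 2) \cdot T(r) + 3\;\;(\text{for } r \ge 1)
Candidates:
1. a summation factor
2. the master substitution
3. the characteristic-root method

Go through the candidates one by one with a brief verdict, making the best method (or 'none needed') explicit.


Best approach: a summation factor — an index-dependent multiplier r + 2 rules out characteristic roots; a summation factor converts it to a pure difference.
- a summation factor: yes — fits the structure here.
- the master substitution — the recursive argument is a shift of the index, not a fixed fraction of it.
- the characteristic-root method — the coefficients vary with the index, breaking the constant-coefficient structure the method needs.


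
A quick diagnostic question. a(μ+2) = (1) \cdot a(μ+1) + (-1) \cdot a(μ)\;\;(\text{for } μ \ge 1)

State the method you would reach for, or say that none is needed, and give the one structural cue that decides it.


Diagnosis: the characteristic-root method — because shifting μ leaves the equation's coefficients unchanged, exponential trials reduce it to algebra.


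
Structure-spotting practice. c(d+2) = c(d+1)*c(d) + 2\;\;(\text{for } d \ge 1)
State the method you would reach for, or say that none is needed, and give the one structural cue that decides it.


Technique: no special technique — a nonlinear dependence on earlier terms breaks linearity, and with it every superposition-based closed form.


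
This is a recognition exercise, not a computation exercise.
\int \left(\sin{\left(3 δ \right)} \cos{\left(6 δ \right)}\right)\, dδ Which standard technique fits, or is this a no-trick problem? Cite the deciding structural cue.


Verdict: a trigonometric identity — the identity turns \sin{\left(3 δ \right)} \cos{\left(6 δ \right)} into two lone cosines/sines, each trivially integrable.


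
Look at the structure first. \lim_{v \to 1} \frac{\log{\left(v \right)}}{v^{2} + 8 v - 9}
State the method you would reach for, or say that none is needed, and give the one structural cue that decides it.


Method: l'Hôpital's rule (0/0) — plug in 1: top and bottom both hit zero, so differentiate each and retry. Expanding numerator and denominator to first order gives the same value — the rule automates exactly that.


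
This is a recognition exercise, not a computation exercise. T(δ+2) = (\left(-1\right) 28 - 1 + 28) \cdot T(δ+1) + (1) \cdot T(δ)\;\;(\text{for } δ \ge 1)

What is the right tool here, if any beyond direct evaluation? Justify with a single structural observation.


Diagnosis: the characteristic-root method — because shifting δ leaves the equation's coefficients unchanged, exponential trials reduce it to algebra.


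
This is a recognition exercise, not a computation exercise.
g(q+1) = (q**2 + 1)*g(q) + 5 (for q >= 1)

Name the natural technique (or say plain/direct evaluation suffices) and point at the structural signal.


Technique: a summation factor — because the multiplier q**2 + 1 is index-dependent, divide through by its running product and sum the resulting differences.


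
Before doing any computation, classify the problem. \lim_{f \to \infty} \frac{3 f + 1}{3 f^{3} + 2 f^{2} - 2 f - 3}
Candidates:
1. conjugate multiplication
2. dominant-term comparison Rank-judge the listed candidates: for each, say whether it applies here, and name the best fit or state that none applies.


Technique: dominant-term comparison — as f grows, only the highest-degree terms matter — compare leading terms and read the limit off.
- conjugate multiplication: the conjugate move applies to radical differences, which this is not.
- dominant-term comparison: applies; the problem has the shape this method handles.


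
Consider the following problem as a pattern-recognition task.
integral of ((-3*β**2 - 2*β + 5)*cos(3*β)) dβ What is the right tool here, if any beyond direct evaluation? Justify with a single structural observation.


Diagnosis: integration by parts — differentiate -3*β**2 - 2*β + 5, integrate cos(3*β): each pass lowers the polynomial degree, so parts terminates.


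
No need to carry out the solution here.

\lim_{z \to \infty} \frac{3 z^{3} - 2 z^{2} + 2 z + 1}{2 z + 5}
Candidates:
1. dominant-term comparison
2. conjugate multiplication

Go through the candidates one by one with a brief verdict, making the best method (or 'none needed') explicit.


Technique: dominant-term comparison — divide by the highest power of z present: lower-order terms vanish and the dominant ratio remains.
- dominant-term comparison — applicable, and directly so.
- conjugate multiplication: there are no radicals in tension whose conjugate would simplify matters.


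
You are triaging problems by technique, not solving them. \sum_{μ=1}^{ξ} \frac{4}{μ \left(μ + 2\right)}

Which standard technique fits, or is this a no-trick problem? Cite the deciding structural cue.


Best approach: telescoping — after splitting \frac{4}{μ \left(μ + 2\right)} into partial fractions, the pieces are shifted copies of one function and cancel telescopically.


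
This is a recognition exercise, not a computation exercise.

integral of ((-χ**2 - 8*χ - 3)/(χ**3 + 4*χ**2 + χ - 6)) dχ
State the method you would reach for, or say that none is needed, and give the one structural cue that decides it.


Verdict: partial fractions — the bottom factors while the top stays lower-degree — split into simple fractions and integrate piece by piece.


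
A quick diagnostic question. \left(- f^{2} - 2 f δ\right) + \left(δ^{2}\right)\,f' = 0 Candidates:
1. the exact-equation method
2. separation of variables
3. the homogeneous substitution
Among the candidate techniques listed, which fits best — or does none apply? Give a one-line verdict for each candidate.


Verdict: the homogeneous substitution — the slope's numerator and denominator have matching total degree, so it depends only on f/δ and the ratio substitution collapses it. This doubles as a Bernoulli equation in the unknown as written; the homogeneous route needs no setup at all.
- the exact-equation method: the mixed partial derivatives differ, so the left side is not a total differential.
- separation of variables: the two dependences are entangled, not a clean product of one-variable pieces.
- the homogeneous substitution: yes, a natural case for it.


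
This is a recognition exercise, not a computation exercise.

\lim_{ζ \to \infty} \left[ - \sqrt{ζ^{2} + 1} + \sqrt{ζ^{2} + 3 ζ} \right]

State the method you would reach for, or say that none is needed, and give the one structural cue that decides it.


Technique: conjugate multiplication — this difference gives up after one conjugate multiplication — the radical structure cancels against its conjugate.


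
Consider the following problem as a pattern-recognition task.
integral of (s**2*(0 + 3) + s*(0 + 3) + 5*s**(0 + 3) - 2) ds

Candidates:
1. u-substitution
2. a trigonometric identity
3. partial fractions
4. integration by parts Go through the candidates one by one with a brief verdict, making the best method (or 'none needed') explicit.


Verdict: no special technique — every term is a constant multiple of a power of s; term-wise power-rule integration needs no preliminary transformation.
- u-substitution: no substitution does more than relabel what direct integration already handles.
- a trigonometric identity — there is no trigonometric structure at all — the integrand carries no sine or cosine to rewrite.
- partial fractions: the expression is not a ratio of polynomials that decomposes further.
- integration by parts: parts would only shuffle a directly integrable integrand.


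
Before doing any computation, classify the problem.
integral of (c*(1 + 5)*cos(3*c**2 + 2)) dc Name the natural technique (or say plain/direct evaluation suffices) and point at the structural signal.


Method: u-substitution — structure check: outer function, inner expression 3*c**2 + 2, inner derivative as a factor — the classic u = 3*c**2 + 2 pattern.


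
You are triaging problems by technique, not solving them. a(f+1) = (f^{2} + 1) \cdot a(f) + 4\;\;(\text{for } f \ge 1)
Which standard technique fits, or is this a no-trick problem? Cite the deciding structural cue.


Diagnosis: a summation factor — an index-dependent multiplier f^{2} + 1 rules out characteristic roots; a summation factor converts it to a pure difference.


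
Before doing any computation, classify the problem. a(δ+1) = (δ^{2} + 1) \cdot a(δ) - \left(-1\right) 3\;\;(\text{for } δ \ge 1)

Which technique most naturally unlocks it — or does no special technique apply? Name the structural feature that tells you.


Verdict: a summation factor — because the multiplier δ^{2} + 1 is index-dependent, divide through by its running product and sum the resulting differences.
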